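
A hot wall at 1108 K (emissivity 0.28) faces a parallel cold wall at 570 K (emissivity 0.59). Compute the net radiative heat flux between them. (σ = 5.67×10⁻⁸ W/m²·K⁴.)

q ≈ 18600 W/m²

For two large parallel gray plates, q = σ(T₁⁴ − T₂⁴) / (1/ε₁ + 1/ε₂ − 1).
1/ε₁ + 1/ε₂ − 1 = 1/0.28 + 1/0.59 − 1 = 4.266.
T₁⁴ − T₂⁴ = 1.51×10^12 − 1.06×10^11 = 1.40×10^12 K⁴.
q = 5.67×10⁻⁸ × 1.40×10^12 / 4.266 = 18600 W/m².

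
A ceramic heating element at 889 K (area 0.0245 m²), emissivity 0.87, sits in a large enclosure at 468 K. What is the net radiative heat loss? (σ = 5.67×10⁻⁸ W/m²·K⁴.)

Q = εσA(T⁴ − T_s⁴). T⁴ − T_s⁴ = (889)⁴ − (468)⁴ = 6.25×10^11 − 4.80×10^10 = 5.77×10^11 K⁴.
Q = 0.87 × 5.67×10⁻⁸ × 0.0245 × 5.77×10^11 = 697 W.

Q ≈ 697 W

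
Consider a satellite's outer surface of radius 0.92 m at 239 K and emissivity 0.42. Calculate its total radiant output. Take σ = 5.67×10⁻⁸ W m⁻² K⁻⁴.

P ≈ 826 W

A = 4πr² = 4π × (0.92)² = 10.6 m².
Stefan–Boltzmann: P = εσAT⁴ = 0.42 × 5.67×10⁻⁸ × 10.6 × (239)⁴ = 0.42 × 5.67×10⁻⁸ × 10.6 × 3.26×10^9.
P = 826 W.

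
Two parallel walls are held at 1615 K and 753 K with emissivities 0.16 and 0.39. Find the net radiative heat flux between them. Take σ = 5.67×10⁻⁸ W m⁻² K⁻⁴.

q ≈ 47000 W/m²

For two large parallel gray plates, q = σ(T₁⁴ − T₂⁴) / (1/ε₁ + 1/ε₂ − 1).
1/ε₁ + 1/ε₂ − 1 = 1/0.16 + 1/0.39 − 1 = 7.814.
T₁⁴ − T₂⁴ = 6.80×10^12 − 3.21×10^11 = 6.48×10^12 K⁴.
q = 5.67×10⁻⁸ × 6.48×10^12 / 7.814 = 47000 W/m².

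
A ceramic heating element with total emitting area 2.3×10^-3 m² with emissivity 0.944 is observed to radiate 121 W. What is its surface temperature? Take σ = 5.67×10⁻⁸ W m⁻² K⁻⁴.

T ≈ 996 K

From P = εσAT⁴, T = (P / εσA)^(1/4) = (121 / (0.944 × 5.67×10⁻⁸ × 2.30×10^-3))^(1/4).
T = (9.83×10^11)^(1/4) = 996 K.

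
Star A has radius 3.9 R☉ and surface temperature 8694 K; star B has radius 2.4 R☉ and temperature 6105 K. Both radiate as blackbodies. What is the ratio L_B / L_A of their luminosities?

L_B/L_A ≈ 0.0921

L = 4πR²σT⁴ ∝ R²T⁴, so L_B/L_A = (2.4/3.9)² × (6105/8694)⁴ = 0.379 × 0.243 = 0.0921.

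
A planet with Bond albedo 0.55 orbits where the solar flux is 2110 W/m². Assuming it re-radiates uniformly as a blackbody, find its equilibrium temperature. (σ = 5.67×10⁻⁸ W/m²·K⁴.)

T ≈ 254 K

Power absorbed = (1−a)S·πR²; power emitted = 4πR²σT⁴. Equating and cancelling πR²:
T = ((1−a)S / 4σ)^(1/4) = (949 / (4 × 5.67×10⁻⁸))^(1/4) = (4.19×10^9)^(1/4).
T = 254 K.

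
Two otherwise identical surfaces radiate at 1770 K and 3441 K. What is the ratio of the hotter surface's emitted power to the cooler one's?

ratio ≈ 14.3

P ∝ T⁴, so the ratio is (3441/1770)⁴ = (1.944)⁴ = 14.3.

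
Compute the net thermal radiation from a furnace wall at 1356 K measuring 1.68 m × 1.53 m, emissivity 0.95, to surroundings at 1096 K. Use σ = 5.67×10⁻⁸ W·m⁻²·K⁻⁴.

A = 1.68 × 1.53 = 2.57 m².
Q = εσA(T⁴ − T_s⁴). T⁴ − T_s⁴ = (1356)⁴ − (1096)⁴ = 3.38×10^12 − 1.44×10^12 = 1.94×10^12 K⁴.
Q = 0.95 × 5.67×10⁻⁸ × 2.57 × 1.94×10^12 = 2.68×10^5 W.

Q ≈ 2.68×10^5 W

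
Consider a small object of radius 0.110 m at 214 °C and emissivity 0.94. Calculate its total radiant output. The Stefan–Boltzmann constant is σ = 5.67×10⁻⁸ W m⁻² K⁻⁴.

P ≈ 456 W

A = 4πr² = 4π × (0.110)² = 0.152 m².
214 °C = 487 K.
Stefan–Boltzmann: P = εσAT⁴ = 0.94 × 5.67×10⁻⁸ × 0.152 × (487)⁴ = 0.94 × 5.67×10⁻⁸ × 0.152 × 5.62×10^10.
P = 456 W.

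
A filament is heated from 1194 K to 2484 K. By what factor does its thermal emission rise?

ratio ≈ 18.7

P ∝ T⁴, so the ratio is (2484/1194)⁴ = (2.080)⁴ = 18.7.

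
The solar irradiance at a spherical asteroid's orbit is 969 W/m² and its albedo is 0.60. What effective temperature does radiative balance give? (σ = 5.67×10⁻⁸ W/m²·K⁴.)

T ≈ 203 K

Power absorbed = (1−a)S·πR²; power emitted = 4πR²σT⁴. Equating and cancelling πR²:
T = ((1−a)S / 4σ)^(1/4) = (388 / (4 × 5.67×10⁻⁸))^(1/4) = (1.71×10^9)^(1/4).
T = 203 K.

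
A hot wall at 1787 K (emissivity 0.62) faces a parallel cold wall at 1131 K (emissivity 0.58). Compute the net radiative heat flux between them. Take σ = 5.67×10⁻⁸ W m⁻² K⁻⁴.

For two large parallel gray plates, q = σ(T₁⁴ − T₂⁴) / (1/ε₁ + 1/ε₂ − 1).
1/ε₁ + 1/ε₂ − 1 = 1/0.62 + 1/0.58 − 1 = 2.337.
T₁⁴ − T₂⁴ = 1.02×10^13 − 1.64×10^12 = 8.56×10^12 K⁴.
q = 5.67×10⁻⁸ × 8.56×10^12 / 2.337 = 2.08×10^5 W/m².

q ≈ 2.08×10^5 W/m²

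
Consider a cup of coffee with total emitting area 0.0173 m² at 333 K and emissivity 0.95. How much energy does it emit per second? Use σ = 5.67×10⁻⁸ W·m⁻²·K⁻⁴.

Stefan–Boltzmann: P = εσAT⁴ = 0.95 × 5.67×10⁻⁸ × 0.0173 × (333)⁴ = 0.95 × 5.67×10⁻⁸ × 0.0173 × 1.23×10^10.
P = 11.5 W.

P ≈ 11.5 W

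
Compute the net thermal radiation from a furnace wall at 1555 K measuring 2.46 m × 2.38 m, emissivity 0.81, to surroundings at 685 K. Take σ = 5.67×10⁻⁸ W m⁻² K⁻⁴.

A = 2.46 × 2.38 = 5.85 m².
Q = εσA(T⁴ − T_s⁴). T⁴ − T_s⁴ = (1555)⁴ − (685)⁴ = 5.85×10^12 − 2.20×10^11 = 5.63×10^12 K⁴.
Q = 0.81 × 5.67×10⁻⁸ × 5.85 × 5.63×10^12 = 1.51×10^6 W.

Q ≈ 1.51×10^6 W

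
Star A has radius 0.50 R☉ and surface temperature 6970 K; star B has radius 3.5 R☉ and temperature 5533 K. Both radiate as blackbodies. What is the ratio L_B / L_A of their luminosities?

L = 4πR²σT⁴ ∝ R²T⁴, so L_B/L_A = (3.5/0.50)² × (5533/6970)⁴ = 49.0 × 0.397 = 19.5.

L_B/L_A ≈ 19.5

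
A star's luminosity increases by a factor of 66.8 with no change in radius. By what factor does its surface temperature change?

factor ≈ 2.86

P ∝ T⁴ ⇒ T ∝ P^(1/4), so T scales by (66.8)^(1/4) = 2.86.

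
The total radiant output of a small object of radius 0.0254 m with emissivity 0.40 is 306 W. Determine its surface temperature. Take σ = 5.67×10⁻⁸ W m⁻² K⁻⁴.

A = 4πr² = 4π × (0.0254)² = 8.11×10^-3 m².
From P = εσAT⁴, T = (P / εσA)^(1/4) = (306 / (0.40 × 5.67×10⁻⁸ × 8.11×10^-3))^(1/4).
T = (1.66×10^12)^(1/4) = 1140 K.

T ≈ 1140 K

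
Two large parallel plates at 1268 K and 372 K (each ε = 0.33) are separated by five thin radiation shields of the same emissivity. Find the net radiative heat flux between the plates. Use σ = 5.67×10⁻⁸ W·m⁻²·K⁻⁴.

q ≈ 4790 W/m²

Each of the 6 gaps contributes resistance (2/ε − 1) = 2/0.33 − 1 = 5.061; total = 30.36.
q = σ(T₁⁴ − T₂⁴) / 30.36 = 5.67×10⁻⁸ × 2.57×10^12 / 30.36 = 4790 W/m².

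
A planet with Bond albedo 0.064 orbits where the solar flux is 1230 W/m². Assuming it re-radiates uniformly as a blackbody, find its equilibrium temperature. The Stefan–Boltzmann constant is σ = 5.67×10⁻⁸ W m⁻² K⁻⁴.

T ≈ 267 K

Power absorbed = (1−a)S·πR²; power emitted = 4πR²σT⁴. Equating and cancelling πR²:
T = ((1−a)S / 4σ)^(1/4) = (1150 / (4 × 5.67×10⁻⁸))^(1/4) = (5.08×10^9)^(1/4).
T = 267 K.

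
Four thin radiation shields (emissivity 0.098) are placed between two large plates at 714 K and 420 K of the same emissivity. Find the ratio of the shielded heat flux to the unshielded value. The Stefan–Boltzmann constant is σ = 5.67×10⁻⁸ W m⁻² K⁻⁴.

With N identical shields there are N+1 = 5 gaps in series, each with the same radiative resistance, so the flux falls to 1/(N+1) of its unshielded value.

ratio ≈ 0.200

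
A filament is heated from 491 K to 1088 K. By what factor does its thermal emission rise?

ratio ≈ 24.1

P ∝ T⁴, so the ratio is (1088/491)⁴ = (2.216)⁴ = 24.1.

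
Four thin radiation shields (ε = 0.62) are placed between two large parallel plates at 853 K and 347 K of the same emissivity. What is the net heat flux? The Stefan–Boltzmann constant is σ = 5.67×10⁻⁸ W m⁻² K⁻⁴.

Each of the 5 gaps contributes resistance (2/ε − 1) = 2/0.62 − 1 = 2.226; total = 11.13.
q = σ(T₁⁴ − T₂⁴) / 11.13 = 5.67×10⁻⁸ × 5.15×10^11 / 11.13 = 2620 W/m².

q ≈ 2620 W/m²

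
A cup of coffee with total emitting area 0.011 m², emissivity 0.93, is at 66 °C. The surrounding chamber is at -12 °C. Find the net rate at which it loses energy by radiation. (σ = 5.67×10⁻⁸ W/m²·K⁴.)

Q ≈ 4.97 W

Convert: 66 °C = 339 K; -12 °C = 261 K.
Q = εσA(T⁴ − T_s⁴). T⁴ − T_s⁴ = (339)⁴ − (261)⁴ = 1.32×10^10 − 4.64×10^9 = 8.57×10^9 K⁴.
Q = 0.93 × 5.67×10⁻⁸ × 0.0110 × 8.57×10^9 = 4.97 W.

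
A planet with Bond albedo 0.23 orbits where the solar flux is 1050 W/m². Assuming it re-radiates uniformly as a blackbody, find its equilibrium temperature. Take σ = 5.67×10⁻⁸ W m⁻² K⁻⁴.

T ≈ 244 K

Power absorbed = (1−a)S·πR²; power emitted = 4πR²σT⁴. Equating and cancelling πR²:
T = ((1−a)S / 4σ)^(1/4) = (808 / (4 × 5.67×10⁻⁸))^(1/4) = (3.56×10^9)^(1/4).
T = 244 K.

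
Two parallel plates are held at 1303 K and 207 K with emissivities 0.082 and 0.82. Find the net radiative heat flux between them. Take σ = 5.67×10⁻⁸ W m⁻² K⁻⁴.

For two large parallel gray plates, q = σ(T₁⁴ − T₂⁴) / (1/ε₁ + 1/ε₂ − 1).
1/ε₁ + 1/ε₂ − 1 = 1/0.082 + 1/0.82 − 1 = 12.41.
T₁⁴ − T₂⁴ = 2.88×10^12 − 1.84×10^9 = 2.88×10^12 K⁴.
q = 5.67×10⁻⁸ × 2.88×10^12 / 12.41 = 13200 W/m².

q ≈ 13200 W/m²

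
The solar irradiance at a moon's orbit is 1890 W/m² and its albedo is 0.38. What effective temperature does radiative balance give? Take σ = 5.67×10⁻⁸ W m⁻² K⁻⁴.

Power absorbed = (1−a)S·πR²; power emitted = 4πR²σT⁴. Equating and cancelling πR²:
T = ((1−a)S / 4σ)^(1/4) = (1170 / (4 × 5.67×10⁻⁸))^(1/4) = (5.17×10^9)^(1/4).
T = 268 K.

T ≈ 268 K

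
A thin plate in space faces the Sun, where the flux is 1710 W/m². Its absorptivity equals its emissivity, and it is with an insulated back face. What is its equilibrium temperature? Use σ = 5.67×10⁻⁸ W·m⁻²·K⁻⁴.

Absorbed flux αS = emitted flux εσT⁴ (one radiating face); with α = ε, T = (S/σ)^(1/4).
T = (1710 / 5.67×10⁻⁸)^(1/4) = (3.02×10^10)^(1/4).
T = 417 K.

T ≈ 417 K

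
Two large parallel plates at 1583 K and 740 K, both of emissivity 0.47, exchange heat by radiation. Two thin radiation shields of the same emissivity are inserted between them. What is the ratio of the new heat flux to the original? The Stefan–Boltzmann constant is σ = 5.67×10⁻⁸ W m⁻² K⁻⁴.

With N identical shields there are N+1 = 3 gaps in series, each with the same radiative resistance, so the flux falls to 1/(N+1) of its unshielded value.

ratio ≈ 0.333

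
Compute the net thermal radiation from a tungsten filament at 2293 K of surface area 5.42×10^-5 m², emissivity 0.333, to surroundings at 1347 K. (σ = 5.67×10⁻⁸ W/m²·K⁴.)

Q = εσA(T⁴ − T_s⁴). T⁴ − T_s⁴ = (2293)⁴ − (1347)⁴ = 2.76×10^13 − 3.29×10^12 = 2.44×10^13 K⁴.
Q = 0.333 × 5.67×10⁻⁸ × 5.42×10^-5 × 2.44×10^13 = 24.9 W.

Q ≈ 24.9 W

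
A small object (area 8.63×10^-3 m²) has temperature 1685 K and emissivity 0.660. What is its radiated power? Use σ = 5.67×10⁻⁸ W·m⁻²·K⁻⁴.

P = εσAT⁴ = 0.660 × 5.67×10⁻⁸ × 8.63×10^-3 × (1685)⁴ = 0.660 × 5.67×10⁻⁸ × 8.63×10^-3 × 8.06×10^12.
P = 2600 W.

P ≈ 2600 W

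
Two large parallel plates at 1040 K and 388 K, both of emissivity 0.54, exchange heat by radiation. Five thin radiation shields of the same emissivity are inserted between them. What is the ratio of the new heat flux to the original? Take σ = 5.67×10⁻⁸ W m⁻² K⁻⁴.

ratio ≈ 0.167

With N identical shields there are N+1 = 6 gaps in series, each with the same radiative resistance, so the flux falls to 1/(N+1) of its unshielded value.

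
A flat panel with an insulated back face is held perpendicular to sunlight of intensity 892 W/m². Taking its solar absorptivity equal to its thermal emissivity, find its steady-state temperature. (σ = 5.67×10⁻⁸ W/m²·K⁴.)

Absorbed flux αS = emitted flux εσT⁴ (one radiating face); with α = ε, T = (S/σ)^(1/4).
T = (892 / 5.67×10⁻⁸)^(1/4) = (1.57×10^10)^(1/4).
T = 354 K.

T ≈ 354 K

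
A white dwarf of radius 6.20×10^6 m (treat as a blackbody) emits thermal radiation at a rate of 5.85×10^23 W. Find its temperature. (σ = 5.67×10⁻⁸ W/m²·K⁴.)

T ≈ 12100 K

A = 4πr² = 4π × (6.20×10^6)² = 4.83×10^14 m².
From P = σAT⁴, T = (P / σA)^(1/4) = (5.85×10^23 / (5.67×10⁻⁸ × 4.83×10^14))^(1/4).
T = (2.14×10^16)^(1/4) = 12100 K.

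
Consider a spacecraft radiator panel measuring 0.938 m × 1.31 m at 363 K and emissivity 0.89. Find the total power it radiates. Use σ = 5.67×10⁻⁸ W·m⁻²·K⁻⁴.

A = 0.938 × 1.31 = 1.23 m².
Stefan–Boltzmann: P = εσAT⁴ = 0.89 × 5.67×10⁻⁸ × 1.23 × (363)⁴ = 0.89 × 5.67×10⁻⁸ × 1.23 × 1.74×10^10.
P = 1080 W.

P ≈ 1080 W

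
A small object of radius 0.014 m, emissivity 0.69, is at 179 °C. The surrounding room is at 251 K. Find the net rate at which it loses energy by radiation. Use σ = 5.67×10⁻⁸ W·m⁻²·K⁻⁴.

A = 4πr² = 4π × (0.014)² = 2.46×10^-3 m².
Convert: 179 °C = 452 K.
Q = εσA(T⁴ − T_s⁴). T⁴ − T_s⁴ = (452)⁴ − (251)⁴ = 4.17×10^10 − 3.97×10^9 = 3.78×10^10 K⁴.
Q = 0.69 × 5.67×10⁻⁸ × 2.46×10^-3 × 3.78×10^10 = 3.64 W.

Q ≈ 3.64 W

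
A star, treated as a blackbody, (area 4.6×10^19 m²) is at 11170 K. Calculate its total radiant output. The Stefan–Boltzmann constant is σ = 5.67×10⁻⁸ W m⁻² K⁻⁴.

P ≈ 4.06×10^28 W

P = σAT⁴ = 5.67×10⁻⁸ × 4.60×10^19 × (11170)⁴ = 5.67×10⁻⁸ × 4.60×10^19 × 1.56×10^16.
P = 4.06×10^28 W.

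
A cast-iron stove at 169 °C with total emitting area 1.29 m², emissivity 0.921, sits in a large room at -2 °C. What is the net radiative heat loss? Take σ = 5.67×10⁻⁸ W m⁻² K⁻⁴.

Convert: 169 °C = 442 K; -2 °C = 271 K.
Q = εσA(T⁴ − T_s⁴). T⁴ − T_s⁴ = (442)⁴ − (271)⁴ = 3.82×10^10 − 5.39×10^9 = 3.28×10^10 K⁴.
Q = 0.921 × 5.67×10⁻⁸ × 1.29 × 3.28×10^10 = 2210 W.

Q ≈ 2210 W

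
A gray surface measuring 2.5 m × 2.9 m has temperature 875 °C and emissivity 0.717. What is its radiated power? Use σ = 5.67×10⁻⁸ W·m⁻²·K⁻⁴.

P ≈ 5.12×10^5 W

A = 2.5 × 2.9 = 7.25 m².
875 °C = 1148 K.
Stefan–Boltzmann: P = εσAT⁴ = 0.717 × 5.67×10⁻⁸ × 7.25 × (1148)⁴ = 0.717 × 5.67×10⁻⁸ × 7.25 × 1.74×10^12.
P = 5.12×10^5 W.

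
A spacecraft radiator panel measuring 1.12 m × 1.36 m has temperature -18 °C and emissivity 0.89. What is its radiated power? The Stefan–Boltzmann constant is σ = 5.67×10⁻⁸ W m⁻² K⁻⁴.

P ≈ 325 W

A = 1.12 × 1.36 = 1.52 m².
-18 °C = 255 K.
Stefan–Boltzmann: P = εσAT⁴ = 0.89 × 5.67×10⁻⁸ × 1.52 × (255)⁴ = 0.89 × 5.67×10⁻⁸ × 1.52 × 4.23×10^9.
P = 325 W.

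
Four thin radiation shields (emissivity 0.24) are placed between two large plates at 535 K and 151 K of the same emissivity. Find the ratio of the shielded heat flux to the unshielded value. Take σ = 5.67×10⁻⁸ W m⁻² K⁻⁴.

ratio ≈ 0.200

With N identical shields there are N+1 = 5 gaps in series, each with the same radiative resistance, so the flux falls to 1/(N+1) of its unshielded value.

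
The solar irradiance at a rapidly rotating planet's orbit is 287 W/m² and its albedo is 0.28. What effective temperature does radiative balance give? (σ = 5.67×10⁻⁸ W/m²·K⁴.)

T ≈ 174 K

Power absorbed = (1−a)S·πR²; power emitted = 4πR²σT⁴. Equating and cancelling πR²:
T = ((1−a)S / 4σ)^(1/4) = (207 / (4 × 5.67×10⁻⁸))^(1/4) = (9.11×10^8)^(1/4).
T = 174 K.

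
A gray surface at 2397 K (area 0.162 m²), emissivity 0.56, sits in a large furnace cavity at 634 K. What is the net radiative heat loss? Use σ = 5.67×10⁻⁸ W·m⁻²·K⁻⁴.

Q = εσA(T⁴ − T_s⁴). T⁴ − T_s⁴ = (2397)⁴ − (634)⁴ = 3.30×10^13 − 1.62×10^11 = 3.29×10^13 K⁴.
Q = 0.56 × 5.67×10⁻⁸ × 0.162 × 3.29×10^13 = 1.69×10^5 W.

Q ≈ 1.69×10^5 W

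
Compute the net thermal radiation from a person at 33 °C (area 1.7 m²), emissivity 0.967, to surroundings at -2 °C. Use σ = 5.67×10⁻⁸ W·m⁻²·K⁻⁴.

Q ≈ 314 W

Convert: 33 °C = 306 K; -2 °C = 271 K.
Q = εσA(T⁴ − T_s⁴). T⁴ − T_s⁴ = (306)⁴ − (271)⁴ = 8.77×10^9 − 5.39×10^9 = 3.37×10^9 K⁴.
Q = 0.967 × 5.67×10⁻⁸ × 1.70 × 3.37×10^9 = 314 W.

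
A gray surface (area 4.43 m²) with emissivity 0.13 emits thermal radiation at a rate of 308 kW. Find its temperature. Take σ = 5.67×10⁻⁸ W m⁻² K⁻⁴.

From P = εσAT⁴, T = (P / εσA)^(1/4) = (3.08×10^5 / (0.13 × 5.67×10⁻⁸ × 4.43))^(1/4).
T = (9.43×10^12)^(1/4) = 1750 K.

T ≈ 1750 K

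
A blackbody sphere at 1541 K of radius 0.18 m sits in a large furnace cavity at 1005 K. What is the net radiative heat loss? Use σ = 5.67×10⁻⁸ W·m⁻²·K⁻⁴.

Q ≈ 1.07×10^5 W

A = 4πr² = 4π × (0.18)² = 0.407 m².
Q = σA(T⁴ − T_s⁴). T⁴ − T_s⁴ = (1541)⁴ − (1005)⁴ = 5.64×10^12 − 1.02×10^12 = 4.62×10^12 K⁴.
Q = 5.67×10⁻⁸ × 0.407 × 4.62×10^12 = 1.07×10^5 W.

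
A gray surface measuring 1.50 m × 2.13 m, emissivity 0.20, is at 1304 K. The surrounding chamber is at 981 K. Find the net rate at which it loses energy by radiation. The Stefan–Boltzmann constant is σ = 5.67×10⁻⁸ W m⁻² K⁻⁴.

Q ≈ 71200 W

A = 1.50 × 2.13 = 3.19 m².
Q = εσA(T⁴ − T_s⁴). T⁴ − T_s⁴ = (1304)⁴ − (981)⁴ = 2.89×10^12 − 9.26×10^11 = 1.97×10^12 K⁴.
Q = 0.20 × 5.67×10⁻⁸ × 3.19 × 1.97×10^12 = 71200 W.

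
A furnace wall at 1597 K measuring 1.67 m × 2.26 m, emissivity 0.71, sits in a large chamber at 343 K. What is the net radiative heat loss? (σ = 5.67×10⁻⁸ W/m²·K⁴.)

A = 1.67 × 2.26 = 3.77 m².
Q = εσA(T⁴ − T_s⁴). T⁴ − T_s⁴ = (1597)⁴ − (343)⁴ = 6.50×10^12 − 1.38×10^10 = 6.49×10^12 K⁴.
Q = 0.71 × 5.67×10⁻⁸ × 3.77 × 6.49×10^12 = 9.86×10^5 W.

Q ≈ 9.86×10^5 W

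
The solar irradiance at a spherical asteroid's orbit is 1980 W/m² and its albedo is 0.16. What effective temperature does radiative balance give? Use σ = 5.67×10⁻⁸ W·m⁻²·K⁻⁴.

Power absorbed = (1−a)S·πR²; power emitted = 4πR²σT⁴. Equating and cancelling πR²:
T = ((1−a)S / 4σ)^(1/4) = (1660 / (4 × 5.67×10⁻⁸))^(1/4) = (7.33×10^9)^(1/4).
T = 293 K.

T ≈ 293 K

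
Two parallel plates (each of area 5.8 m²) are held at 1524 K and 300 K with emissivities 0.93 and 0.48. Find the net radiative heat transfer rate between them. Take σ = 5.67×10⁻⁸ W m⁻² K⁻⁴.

Q ≈ 8.21×10^5 W

For two large parallel gray plates, q = σ(T₁⁴ − T₂⁴) / (1/ε₁ + 1/ε₂ − 1).
1/ε₁ + 1/ε₂ − 1 = 1/0.93 + 1/0.48 − 1 = 2.159.
T₁⁴ − T₂⁴ = 5.39×10^12 − 8.10×10^9 = 5.39×10^12 K⁴.
q = 5.67×10⁻⁸ × 5.39×10^12 / 2.159 = 1.41×10^5 W/m².
Q = q·A = 1.41×10^5 × 5.8 = 8.21×10^5 W.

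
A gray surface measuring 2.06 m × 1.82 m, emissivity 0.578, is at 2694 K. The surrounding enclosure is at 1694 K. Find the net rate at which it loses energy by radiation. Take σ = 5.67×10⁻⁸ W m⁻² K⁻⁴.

A = 2.06 × 1.82 = 3.75 m².
Q = εσA(T⁴ − T_s⁴). T⁴ − T_s⁴ = (2694)⁴ − (1694)⁴ = 5.27×10^13 − 8.23×10^12 = 4.44×10^13 K⁴.
Q = 0.578 × 5.67×10⁻⁸ × 3.75 × 4.44×10^13 = 5.46×10^6 W.

Q ≈ 5.46×10^6 W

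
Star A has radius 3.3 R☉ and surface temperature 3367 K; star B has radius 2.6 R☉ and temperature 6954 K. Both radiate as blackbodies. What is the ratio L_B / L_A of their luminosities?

L = 4πR²σT⁴ ∝ R²T⁴, so L_B/L_A = (2.6/3.3)² × (6954/3367)⁴ = 0.621 × 18.2 = 11.3.

L_B/L_A ≈ 11.3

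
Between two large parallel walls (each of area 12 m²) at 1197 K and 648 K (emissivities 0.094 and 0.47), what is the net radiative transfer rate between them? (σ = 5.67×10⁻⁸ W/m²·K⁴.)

For two large parallel gray plates, q = σ(T₁⁴ − T₂⁴) / (1/ε₁ + 1/ε₂ − 1).
1/ε₁ + 1/ε₂ − 1 = 1/0.094 + 1/0.47 − 1 = 11.77.
T₁⁴ − T₂⁴ = 2.05×10^12 − 1.76×10^11 = 1.88×10^12 K⁴.
q = 5.67×10⁻⁸ × 1.88×10^12 / 11.77 = 9040 W/m².
Q = q·A = 9040 × 12 = 1.09×10^5 W.

Q ≈ 1.09×10^5 W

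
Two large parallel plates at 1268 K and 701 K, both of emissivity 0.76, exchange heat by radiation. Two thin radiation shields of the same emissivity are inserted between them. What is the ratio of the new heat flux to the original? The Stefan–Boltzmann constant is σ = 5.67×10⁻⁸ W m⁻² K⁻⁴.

With N identical shields there are N+1 = 3 gaps in series, each with the same radiative resistance, so the flux falls to 1/(N+1) of its unshielded value.

ratio ≈ 0.333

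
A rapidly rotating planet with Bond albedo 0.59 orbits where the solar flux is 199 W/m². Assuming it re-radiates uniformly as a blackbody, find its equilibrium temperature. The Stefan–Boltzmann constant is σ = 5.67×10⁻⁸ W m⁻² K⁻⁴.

T ≈ 138 K

Power absorbed = (1−a)S·πR²; power emitted = 4πR²σT⁴. Equating and cancelling πR²:
T = ((1−a)S / 4σ)^(1/4) = (81.6 / (4 × 5.67×10⁻⁸))^(1/4) = (3.60×10^8)^(1/4).
T = 138 K.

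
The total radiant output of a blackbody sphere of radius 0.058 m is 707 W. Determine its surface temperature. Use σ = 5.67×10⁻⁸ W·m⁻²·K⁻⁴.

A = 4πr² = 4π × (0.058)² = 0.0423 m².
From P = σAT⁴, T = (P / σA)^(1/4) = (707 / (5.67×10⁻⁸ × 0.0423))^(1/4).
T = (2.95×10^11)^(1/4) = 737 K.

T ≈ 737 K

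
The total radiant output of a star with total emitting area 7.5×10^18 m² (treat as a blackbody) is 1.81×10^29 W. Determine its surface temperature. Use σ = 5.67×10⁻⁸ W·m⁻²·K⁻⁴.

From P = σAT⁴, T = (P / σA)^(1/4) = (1.81×10^29 / (5.67×10⁻⁸ × 7.50×10^18))^(1/4).
T = (4.26×10^17)^(1/4) = 25500 K.

T ≈ 25500 K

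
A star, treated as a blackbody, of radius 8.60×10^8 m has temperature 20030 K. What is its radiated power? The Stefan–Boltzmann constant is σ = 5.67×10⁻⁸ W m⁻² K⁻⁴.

P ≈ 8.48×10^28 W

A = 4πr² = 4π × (8.60×10^8)² = 9.29×10^18 m².
P = σAT⁴ = 5.67×10⁻⁸ × 9.29×10^18 × (20030)⁴ = 5.67×10⁻⁸ × 9.29×10^18 × 1.61×10^17.
P = 8.48×10^28 W.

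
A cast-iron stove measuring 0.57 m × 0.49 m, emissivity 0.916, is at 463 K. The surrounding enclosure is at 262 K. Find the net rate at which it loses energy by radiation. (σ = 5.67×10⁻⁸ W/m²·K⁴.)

Q ≈ 598 W

A = 0.57 × 0.49 = 0.279 m².
Q = εσA(T⁴ − T_s⁴). T⁴ − T_s⁴ = (463)⁴ − (262)⁴ = 4.60×10^10 − 4.71×10^9 = 4.12×10^10 K⁴.
Q = 0.916 × 5.67×10⁻⁸ × 0.279 × 4.12×10^10 = 598 W.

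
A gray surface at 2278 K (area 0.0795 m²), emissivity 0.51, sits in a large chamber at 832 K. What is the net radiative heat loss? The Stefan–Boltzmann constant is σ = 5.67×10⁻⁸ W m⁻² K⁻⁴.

Q = εσA(T⁴ − T_s⁴). T⁴ − T_s⁴ = (2278)⁴ − (832)⁴ = 2.69×10^13 − 4.79×10^11 = 2.64×10^13 K⁴.
Q = 0.51 × 5.67×10⁻⁸ × 0.0795 × 2.64×10^13 = 60800 W.

Q ≈ 60800 W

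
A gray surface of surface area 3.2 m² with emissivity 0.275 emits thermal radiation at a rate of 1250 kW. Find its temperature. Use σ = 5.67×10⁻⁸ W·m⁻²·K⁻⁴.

From P = εσAT⁴, T = (P / εσA)^(1/4) = (1.25×10^6 / (0.275 × 5.67×10⁻⁸ × 3.20))^(1/4).
T = (2.51×10^13)^(1/4) = 2240 K.

T ≈ 2240 K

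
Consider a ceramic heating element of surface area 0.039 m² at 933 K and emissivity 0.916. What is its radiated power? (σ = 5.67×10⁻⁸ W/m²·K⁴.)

P ≈ 1530 W

P = εσAT⁴ = 0.916 × 5.67×10⁻⁸ × 0.0390 × (933)⁴ = 0.916 × 5.67×10⁻⁸ × 0.0390 × 7.58×10^11.
P = 1530 W.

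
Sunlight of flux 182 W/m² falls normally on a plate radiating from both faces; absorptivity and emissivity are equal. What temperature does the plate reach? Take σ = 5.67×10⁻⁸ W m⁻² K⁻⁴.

Absorbed flux αS = emitted flux 2εσT⁴ per unit area; with α = ε this gives T = (S/2σ)^(1/4).
T = (182 / (2 × 5.67×10⁻⁸))^(1/4) = (1.60×10^9)^(1/4).
T = 200 K.

T ≈ 200 K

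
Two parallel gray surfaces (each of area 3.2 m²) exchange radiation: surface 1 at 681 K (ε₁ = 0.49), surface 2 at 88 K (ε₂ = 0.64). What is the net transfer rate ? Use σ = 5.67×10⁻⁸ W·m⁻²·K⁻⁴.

For two large parallel gray plates, q = σ(T₁⁴ − T₂⁴) / (1/ε₁ + 1/ε₂ − 1).
1/ε₁ + 1/ε₂ − 1 = 1/0.49 + 1/0.64 − 1 = 2.603.
T₁⁴ − T₂⁴ = 2.15×10^11 − 6.00×10^7 = 2.15×10^11 K⁴.
q = 5.67×10⁻⁸ × 2.15×10^11 / 2.603 = 4680 W/m².
Q = q·A = 4680 × 3.2 = 15000 W.

Q ≈ 15000 W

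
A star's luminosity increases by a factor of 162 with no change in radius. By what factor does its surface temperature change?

factor ≈ 3.57

P ∝ T⁴ ⇒ T ∝ P^(1/4), so T scales by (162)^(1/4) = 3.57.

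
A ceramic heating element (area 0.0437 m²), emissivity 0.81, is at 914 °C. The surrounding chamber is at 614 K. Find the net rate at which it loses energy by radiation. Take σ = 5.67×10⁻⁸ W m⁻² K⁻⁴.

Convert: 914 °C = 1187 K.
Q = εσA(T⁴ − T_s⁴). T⁴ − T_s⁴ = (1187)⁴ − (614)⁴ = 1.99×10^12 − 1.42×10^11 = 1.84×10^12 K⁴.
Q = 0.81 × 5.67×10⁻⁸ × 0.0437 × 1.84×10^12 = 3700 W.

Q ≈ 3700 W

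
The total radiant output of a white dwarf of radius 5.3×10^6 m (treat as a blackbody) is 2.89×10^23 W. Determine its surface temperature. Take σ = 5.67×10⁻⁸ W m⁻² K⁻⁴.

T ≈ 11000 K

A = 4πr² = 4π × (5.3×10^6)² = 3.53×10^14 m².
From P = σAT⁴, T = (P / σA)^(1/4) = (2.89×10^23 / (5.67×10⁻⁸ × 3.53×10^14))^(1/4).
T = (1.44×10^16)^(1/4) = 11000 K.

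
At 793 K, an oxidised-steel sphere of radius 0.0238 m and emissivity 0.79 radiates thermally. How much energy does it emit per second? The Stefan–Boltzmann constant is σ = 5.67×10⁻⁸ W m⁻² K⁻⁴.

A = 4πr² = 4π × (0.0238)² = 7.12×10^-3 m².
Stefan–Boltzmann: P = εσAT⁴ = 0.79 × 5.67×10⁻⁸ × 7.12×10^-3 × (793)⁴ = 0.79 × 5.67×10⁻⁸ × 7.12×10^-3 × 3.95×10^11.
P = 126 W.

P ≈ 126 W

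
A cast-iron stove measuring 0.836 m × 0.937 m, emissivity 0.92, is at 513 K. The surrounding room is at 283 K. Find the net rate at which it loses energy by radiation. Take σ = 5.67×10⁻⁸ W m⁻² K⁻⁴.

A = 0.836 × 0.937 = 0.783 m².
Q = εσA(T⁴ − T_s⁴). T⁴ − T_s⁴ = (513)⁴ − (283)⁴ = 6.93×10^10 − 6.41×10^9 = 6.28×10^10 K⁴.
Q = 0.92 × 5.67×10⁻⁸ × 0.783 × 6.28×10^10 = 2570 W.

Q ≈ 2570 W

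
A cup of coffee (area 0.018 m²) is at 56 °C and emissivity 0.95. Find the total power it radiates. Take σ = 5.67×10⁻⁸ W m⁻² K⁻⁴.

P ≈ 11.4 W

56 °C = 329 K.
P = εσAT⁴ = 0.95 × 5.67×10⁻⁸ × 0.0180 × (329)⁴ = 0.95 × 5.67×10⁻⁸ × 0.0180 × 1.17×10^10.
P = 11.4 W.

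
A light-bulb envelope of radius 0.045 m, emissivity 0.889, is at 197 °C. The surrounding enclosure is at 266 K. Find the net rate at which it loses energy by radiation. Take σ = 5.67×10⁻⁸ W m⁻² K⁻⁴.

Q ≈ 56.2 W

A = 4πr² = 4π × (0.045)² = 0.0254 m².
Convert: 197 °C = 470 K.
Q = εσA(T⁴ − T_s⁴). T⁴ − T_s⁴ = (470)⁴ − (266)⁴ = 4.88×10^10 − 5.01×10^9 = 4.38×10^10 K⁴.
Q = 0.889 × 5.67×10⁻⁸ × 0.0254 × 4.38×10^10 = 56.2 W.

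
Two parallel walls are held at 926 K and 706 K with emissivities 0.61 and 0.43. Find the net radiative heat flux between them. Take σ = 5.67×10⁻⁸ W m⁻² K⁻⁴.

q ≈ 9310 W/m²

For two large parallel gray plates, q = σ(T₁⁴ − T₂⁴) / (1/ε₁ + 1/ε₂ − 1).
1/ε₁ + 1/ε₂ − 1 = 1/0.61 + 1/0.43 − 1 = 2.965.
T₁⁴ − T₂⁴ = 7.35×10^11 − 2.48×10^11 = 4.87×10^11 K⁴.
q = 5.67×10⁻⁸ × 4.87×10^11 / 2.965 = 9310 W/m².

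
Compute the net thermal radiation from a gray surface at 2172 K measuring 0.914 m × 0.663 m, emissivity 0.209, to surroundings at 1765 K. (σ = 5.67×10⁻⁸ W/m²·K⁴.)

Q ≈ 90100 W

A = 0.914 × 0.663 = 0.606 m².
Q = εσA(T⁴ − T_s⁴). T⁴ − T_s⁴ = (2172)⁴ − (1765)⁴ = 2.23×10^13 − 9.70×10^12 = 1.26×10^13 K⁴.
Q = 0.209 × 5.67×10⁻⁸ × 0.606 × 1.26×10^13 = 90100 W.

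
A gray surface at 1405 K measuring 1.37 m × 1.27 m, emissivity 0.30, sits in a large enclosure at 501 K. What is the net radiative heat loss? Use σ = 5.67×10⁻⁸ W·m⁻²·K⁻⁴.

Q ≈ 1.13×10^5 W

A = 1.37 × 1.27 = 1.74 m².
Q = εσA(T⁴ − T_s⁴). T⁴ − T_s⁴ = (1405)⁴ − (501)⁴ = 3.90×10^12 − 6.30×10^10 = 3.83×10^12 K⁴.
Q = 0.30 × 5.67×10⁻⁸ × 1.74 × 3.83×10^12 = 1.13×10^5 W.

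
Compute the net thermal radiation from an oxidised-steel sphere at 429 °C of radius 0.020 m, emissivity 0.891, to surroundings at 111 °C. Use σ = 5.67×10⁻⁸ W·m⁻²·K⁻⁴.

A = 4πr² = 4π × (0.020)² = 5.03×10^-3 m².
Convert: 429 °C = 702 K; 111 °C = 384 K.
Q = εσA(T⁴ − T_s⁴). T⁴ − T_s⁴ = (702)⁴ − (384)⁴ = 2.43×10^11 − 2.17×10^10 = 2.21×10^11 K⁴.
Q = 0.891 × 5.67×10⁻⁸ × 5.03×10^-3 × 2.21×10^11 = 56.1 W.

Q ≈ 56.1 W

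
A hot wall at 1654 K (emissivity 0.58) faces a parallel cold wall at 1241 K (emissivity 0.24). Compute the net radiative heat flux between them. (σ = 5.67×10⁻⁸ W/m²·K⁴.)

For two large parallel gray plates, q = σ(T₁⁴ − T₂⁴) / (1/ε₁ + 1/ε₂ − 1).
1/ε₁ + 1/ε₂ − 1 = 1/0.58 + 1/0.24 − 1 = 4.891.
T₁⁴ − T₂⁴ = 7.48×10^12 − 2.37×10^12 = 5.11×10^12 K⁴.
q = 5.67×10⁻⁸ × 5.11×10^12 / 4.891 = 59300 W/m².

q ≈ 59300 W/m²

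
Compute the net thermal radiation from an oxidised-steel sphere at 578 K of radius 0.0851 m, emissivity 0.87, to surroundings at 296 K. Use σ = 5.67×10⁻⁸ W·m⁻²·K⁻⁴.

A = 4πr² = 4π × (0.0851)² = 0.0910 m².
Q = εσA(T⁴ − T_s⁴). T⁴ − T_s⁴ = (578)⁴ − (296)⁴ = 1.12×10^11 − 7.68×10^9 = 1.04×10^11 K⁴.
Q = 0.87 × 5.67×10⁻⁸ × 0.0910 × 1.04×10^11 = 467 W.

Q ≈ 467 W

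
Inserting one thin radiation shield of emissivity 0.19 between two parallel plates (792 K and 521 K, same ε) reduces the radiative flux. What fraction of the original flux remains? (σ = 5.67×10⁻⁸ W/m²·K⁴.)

With N identical shields there are N+1 = 2 gaps in series, each with the same radiative resistance, so the flux falls to 1/(N+1) of its unshielded value.

ratio ≈ 0.500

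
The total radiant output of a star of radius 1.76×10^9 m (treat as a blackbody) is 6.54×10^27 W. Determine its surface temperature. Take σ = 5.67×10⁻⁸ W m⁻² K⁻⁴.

A = 4πr² = 4π × (1.76×10^9)² = 3.89×10^19 m².
From P = σAT⁴, T = (P / σA)^(1/4) = (6.54×10^27 / (5.67×10⁻⁸ × 3.89×10^19))^(1/4).
T = (2.96×10^15)^(1/4) = 7380 K.

T ≈ 7380 K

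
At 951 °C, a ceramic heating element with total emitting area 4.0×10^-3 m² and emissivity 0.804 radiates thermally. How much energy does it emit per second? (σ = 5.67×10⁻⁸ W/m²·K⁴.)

951 °C = 1224 K.
P = εσAT⁴ = 0.804 × 5.67×10⁻⁸ × 4.00×10^-3 × (1224)⁴ = 0.804 × 5.67×10⁻⁸ × 4.00×10^-3 × 2.24×10^12.
P = 409 W.

P ≈ 409 W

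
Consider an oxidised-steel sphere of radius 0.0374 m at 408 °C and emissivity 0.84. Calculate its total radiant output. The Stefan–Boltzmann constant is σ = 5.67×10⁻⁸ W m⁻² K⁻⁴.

A = 4πr² = 4π × (0.0374)² = 0.0176 m².
408 °C = 681 K.
Stefan–Boltzmann: P = εσAT⁴ = 0.84 × 5.67×10⁻⁸ × 0.0176 × (681)⁴ = 0.84 × 5.67×10⁻⁸ × 0.0176 × 2.15×10^11.
P = 180 W.

P ≈ 180 W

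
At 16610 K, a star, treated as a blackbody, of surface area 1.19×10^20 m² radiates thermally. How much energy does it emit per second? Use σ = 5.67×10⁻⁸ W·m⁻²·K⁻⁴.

P = σAT⁴ = 5.67×10⁻⁸ × 1.19×10^20 × (16610)⁴ = 5.67×10⁻⁸ × 1.19×10^20 × 7.61×10^16.
P = 5.14×10^29 W.

P ≈ 5.14×10^29 W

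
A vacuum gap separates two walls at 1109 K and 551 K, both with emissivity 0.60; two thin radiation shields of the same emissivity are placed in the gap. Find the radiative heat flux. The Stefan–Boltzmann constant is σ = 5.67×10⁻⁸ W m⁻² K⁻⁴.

Each of the 3 gaps contributes resistance (2/ε − 1) = 2/0.60 − 1 = 2.333; total = 7.000.
q = σ(T₁⁴ − T₂⁴) / 7.000 = 5.67×10⁻⁸ × 1.42×10^12 / 7.000 = 11500 W/m².

q ≈ 11500 W/m²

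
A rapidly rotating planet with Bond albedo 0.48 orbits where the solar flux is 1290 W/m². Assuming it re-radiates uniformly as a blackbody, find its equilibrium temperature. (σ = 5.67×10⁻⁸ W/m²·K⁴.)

T ≈ 233 K

Power absorbed = (1−a)S·πR²; power emitted = 4πR²σT⁴. Equating and cancelling πR²:
T = ((1−a)S / 4σ)^(1/4) = (671 / (4 × 5.67×10⁻⁸))^(1/4) = (2.96×10^9)^(1/4).
T = 233 K.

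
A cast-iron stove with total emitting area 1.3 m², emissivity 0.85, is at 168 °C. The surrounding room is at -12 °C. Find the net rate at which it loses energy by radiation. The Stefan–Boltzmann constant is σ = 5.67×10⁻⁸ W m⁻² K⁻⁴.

Convert: 168 °C = 441 K; -12 °C = 261 K.
Q = εσA(T⁴ − T_s⁴). T⁴ − T_s⁴ = (441)⁴ − (261)⁴ = 3.78×10^10 − 4.64×10^9 = 3.32×10^10 K⁴.
Q = 0.85 × 5.67×10⁻⁸ × 1.30 × 3.32×10^10 = 2080 W.

Q ≈ 2080 W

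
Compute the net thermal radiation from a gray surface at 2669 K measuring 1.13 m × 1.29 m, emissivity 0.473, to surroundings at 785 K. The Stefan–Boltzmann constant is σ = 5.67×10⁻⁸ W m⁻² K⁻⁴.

A = 1.13 × 1.29 = 1.46 m².
Q = εσA(T⁴ − T_s⁴). T⁴ − T_s⁴ = (2669)⁴ − (785)⁴ = 5.07×10^13 − 3.80×10^11 = 5.04×10^13 K⁴.
Q = 0.473 × 5.67×10⁻⁸ × 1.46 × 5.04×10^13 = 1.97×10^6 W.

Q ≈ 1.97×10^6 W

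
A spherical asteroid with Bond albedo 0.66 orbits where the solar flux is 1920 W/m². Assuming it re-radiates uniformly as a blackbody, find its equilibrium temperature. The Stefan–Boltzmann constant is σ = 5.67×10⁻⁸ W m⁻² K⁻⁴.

T ≈ 232 K

Power absorbed = (1−a)S·πR²; power emitted = 4πR²σT⁴. Equating and cancelling πR²:
T = ((1−a)S / 4σ)^(1/4) = (653 / (4 × 5.67×10⁻⁸))^(1/4) = (2.88×10^9)^(1/4).
T = 232 K.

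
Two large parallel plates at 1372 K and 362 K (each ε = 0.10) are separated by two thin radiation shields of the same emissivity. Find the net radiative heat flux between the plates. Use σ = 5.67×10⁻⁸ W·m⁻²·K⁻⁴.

q ≈ 3510 W/m²

Each of the 3 gaps contributes resistance (2/ε − 1) = 2/0.10 − 1 = 19.00; total = 57.00.
q = σ(T₁⁴ − T₂⁴) / 57.00 = 5.67×10⁻⁸ × 3.53×10^12 / 57.00 = 3510 W/m².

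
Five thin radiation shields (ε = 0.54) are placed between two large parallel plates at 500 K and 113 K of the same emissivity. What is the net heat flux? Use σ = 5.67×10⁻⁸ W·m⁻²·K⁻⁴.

q ≈ 218 W/m²

Each of the 6 gaps contributes resistance (2/ε − 1) = 2/0.54 − 1 = 2.704; total = 16.22.
q = σ(T₁⁴ − T₂⁴) / 16.22 = 5.67×10⁻⁸ × 6.23×10^10 / 16.22 = 218 W/m².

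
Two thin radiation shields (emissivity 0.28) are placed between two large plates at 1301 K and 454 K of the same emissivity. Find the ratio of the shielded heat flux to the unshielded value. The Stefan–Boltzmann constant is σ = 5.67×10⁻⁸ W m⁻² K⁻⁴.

ratio ≈ 0.333

With N identical shields there are N+1 = 3 gaps in series, each with the same radiative resistance, so the flux falls to 1/(N+1) of its unshielded value.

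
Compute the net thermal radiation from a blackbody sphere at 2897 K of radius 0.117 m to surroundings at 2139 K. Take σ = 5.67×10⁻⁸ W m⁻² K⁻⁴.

Q ≈ 4.83×10^5 W

A = 4πr² = 4π × (0.117)² = 0.172 m².
Q = σA(T⁴ − T_s⁴). T⁴ − T_s⁴ = (2897)⁴ − (2139)⁴ = 7.04×10^13 − 2.09×10^13 = 4.95×10^13 K⁴.
Q = 5.67×10⁻⁸ × 0.172 × 4.95×10^13 = 4.83×10^5 W.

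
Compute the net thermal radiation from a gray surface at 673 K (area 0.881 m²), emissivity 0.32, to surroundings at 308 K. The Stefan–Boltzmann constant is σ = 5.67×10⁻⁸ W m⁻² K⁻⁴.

Q = εσA(T⁴ − T_s⁴). T⁴ − T_s⁴ = (673)⁴ − (308)⁴ = 2.05×10^11 − 9.00×10^9 = 1.96×10^11 K⁴.
Q = 0.32 × 5.67×10⁻⁸ × 0.881 × 1.96×10^11 = 3140 W.

Q ≈ 3140 W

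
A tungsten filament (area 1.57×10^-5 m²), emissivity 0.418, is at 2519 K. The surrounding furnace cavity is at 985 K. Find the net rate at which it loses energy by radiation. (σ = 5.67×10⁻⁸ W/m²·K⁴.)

Q = εσA(T⁴ − T_s⁴). T⁴ − T_s⁴ = (2519)⁴ − (985)⁴ = 4.03×10^13 − 9.41×10^11 = 3.93×10^13 K⁴.
Q = 0.418 × 5.67×10⁻⁸ × 1.57×10^-5 × 3.93×10^13 = 14.6 W.

Q ≈ 14.6 W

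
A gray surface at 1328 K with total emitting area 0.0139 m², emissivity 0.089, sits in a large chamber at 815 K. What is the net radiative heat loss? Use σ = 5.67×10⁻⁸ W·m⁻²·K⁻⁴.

Q = εσA(T⁴ − T_s⁴). T⁴ − T_s⁴ = (1328)⁴ − (815)⁴ = 3.11×10^12 − 4.41×10^11 = 2.67×10^12 K⁴.
Q = 0.089 × 5.67×10⁻⁸ × 0.0139 × 2.67×10^12 = 187 W.

Q ≈ 187 W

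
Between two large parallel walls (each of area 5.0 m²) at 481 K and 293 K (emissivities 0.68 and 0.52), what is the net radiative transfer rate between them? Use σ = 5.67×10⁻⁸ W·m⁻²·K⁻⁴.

For two large parallel gray plates, q = σ(T₁⁴ − T₂⁴) / (1/ε₁ + 1/ε₂ − 1).
1/ε₁ + 1/ε₂ − 1 = 1/0.68 + 1/0.52 − 1 = 2.394.
T₁⁴ − T₂⁴ = 5.35×10^10 − 7.37×10^9 = 4.62×10^10 K⁴.
q = 5.67×10⁻⁸ × 4.62×10^10 / 2.394 = 1090 W/m².
Q = q·A = 1090 × 5.0 = 5470 W.

Q ≈ 5470 W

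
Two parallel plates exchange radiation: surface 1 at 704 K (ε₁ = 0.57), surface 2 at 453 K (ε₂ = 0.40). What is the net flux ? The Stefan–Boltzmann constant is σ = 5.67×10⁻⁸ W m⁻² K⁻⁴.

For two large parallel gray plates, q = σ(T₁⁴ − T₂⁴) / (1/ε₁ + 1/ε₂ − 1).
1/ε₁ + 1/ε₂ − 1 = 1/0.57 + 1/0.40 − 1 = 3.254.
T₁⁴ − T₂⁴ = 2.46×10^11 − 4.21×10^10 = 2.04×10^11 K⁴.
q = 5.67×10⁻⁸ × 2.04×10^11 / 3.254 = 3550 W/m².

q ≈ 3550 W/m²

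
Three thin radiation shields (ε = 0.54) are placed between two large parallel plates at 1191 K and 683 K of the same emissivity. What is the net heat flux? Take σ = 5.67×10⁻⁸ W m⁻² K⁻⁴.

Each of the 4 gaps contributes resistance (2/ε − 1) = 2/0.54 − 1 = 2.704; total = 10.81.
q = σ(T₁⁴ − T₂⁴) / 10.81 = 5.67×10⁻⁸ × 1.79×10^12 / 10.81 = 9410 W/m².

q ≈ 9410 W/m²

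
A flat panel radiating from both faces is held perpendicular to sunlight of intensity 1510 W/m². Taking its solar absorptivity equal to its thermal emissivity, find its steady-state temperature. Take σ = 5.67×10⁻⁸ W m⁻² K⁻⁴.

Absorbed flux αS = emitted flux 2εσT⁴ per unit area; with α = ε this gives T = (S/2σ)^(1/4).
T = (1510 / (2 × 5.67×10⁻⁸))^(1/4) = (1.33×10^10)^(1/4).
T = 340 K.

T ≈ 340 K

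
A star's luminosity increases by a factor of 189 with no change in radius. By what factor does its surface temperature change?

factor ≈ 3.71

P ∝ T⁴ ⇒ T ∝ P^(1/4), so T scales by (189)^(1/4) = 3.71.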